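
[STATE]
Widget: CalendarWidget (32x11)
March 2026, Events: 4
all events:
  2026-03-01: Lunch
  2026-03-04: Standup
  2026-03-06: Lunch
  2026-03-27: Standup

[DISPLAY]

           March 2026           
Mo Tu We Th Fr Sa Su            
                   1*           
 2  3  4*  5  6*  7  8          
 9 10 11 12 13 14 15            
16 17 18 19 20 21 22            
23 24 25 26 27* 28 29           
30 31                           
                                
                                
                                


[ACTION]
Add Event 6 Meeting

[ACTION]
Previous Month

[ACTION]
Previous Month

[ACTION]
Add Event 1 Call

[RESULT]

          January 2026          
Mo Tu We Th Fr Sa Su            
          1*  2  3  4           
 5  6  7  8  9 10 11            
12 13 14 15 16 17 18            
19 20 21 22 23 24 25            
26 27 28 29 30 31               
                                
                                
                                
                                


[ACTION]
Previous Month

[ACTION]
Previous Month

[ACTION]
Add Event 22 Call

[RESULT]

         November 2025          
Mo Tu We Th Fr Sa Su            
                1  2            
 3  4  5  6  7  8  9            
10 11 12 13 14 15 16            
17 18 19 20 21 22* 23           
24 25 26 27 28 29 30            
                                
                                
                                
                                


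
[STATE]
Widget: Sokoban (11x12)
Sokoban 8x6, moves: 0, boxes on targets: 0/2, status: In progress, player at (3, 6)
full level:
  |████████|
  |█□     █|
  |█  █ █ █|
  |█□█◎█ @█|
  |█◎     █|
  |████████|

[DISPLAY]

████████   
█□     █   
█  █ █ █   
█□█◎█ @█   
█◎     █   
████████   
Moves: 0  0
           
           
           
           
           


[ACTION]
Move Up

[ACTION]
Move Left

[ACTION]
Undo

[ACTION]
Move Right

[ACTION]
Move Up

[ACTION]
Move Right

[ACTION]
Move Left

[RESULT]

████████   
█□     █   
█  █ █@█   
█□█◎█  █   
█◎     █   
████████   
Moves: 1  0
           
           
           
           
           


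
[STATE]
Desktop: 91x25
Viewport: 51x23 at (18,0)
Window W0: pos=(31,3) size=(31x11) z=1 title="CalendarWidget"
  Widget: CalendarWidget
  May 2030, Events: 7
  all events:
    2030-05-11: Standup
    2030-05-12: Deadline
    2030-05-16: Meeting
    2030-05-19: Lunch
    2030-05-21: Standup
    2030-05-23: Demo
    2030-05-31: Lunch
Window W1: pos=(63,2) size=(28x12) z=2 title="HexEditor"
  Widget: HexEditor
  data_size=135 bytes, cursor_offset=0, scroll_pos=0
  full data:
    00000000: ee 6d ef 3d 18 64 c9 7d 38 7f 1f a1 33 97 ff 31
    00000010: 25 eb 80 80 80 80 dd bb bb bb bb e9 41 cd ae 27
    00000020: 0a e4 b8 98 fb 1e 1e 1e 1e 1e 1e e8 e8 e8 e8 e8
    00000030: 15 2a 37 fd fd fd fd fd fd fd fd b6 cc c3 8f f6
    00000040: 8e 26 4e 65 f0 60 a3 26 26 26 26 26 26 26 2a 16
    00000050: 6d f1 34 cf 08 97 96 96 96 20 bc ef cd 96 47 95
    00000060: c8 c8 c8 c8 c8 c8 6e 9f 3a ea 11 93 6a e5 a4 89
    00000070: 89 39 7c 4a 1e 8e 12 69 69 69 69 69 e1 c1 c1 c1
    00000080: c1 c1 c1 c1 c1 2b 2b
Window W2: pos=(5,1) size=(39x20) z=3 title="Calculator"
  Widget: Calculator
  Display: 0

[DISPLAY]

                                                   
━━━━━━━━━━━━━━━━━━━━━━━━━┓                         
                         ┃                   ┏━━━━━
─────────────────────────┨━━━━━━━━━━━━━━━━━┓ ┃ HexE
                        0┃get              ┃ ┠─────
┬───┐                    ┃─────────────────┨ ┃00000
│ ÷ │                    ┃ay 2030          ┃ ┃00000
┼───┤                    ┃Fr Sa Su         ┃ ┃00000
│ × │                    ┃ 3  4  5         ┃ ┃00000
┼───┤                    ┃10 11* 12*       ┃ ┃00000
│ - │                    ┃ 17 18 19*       ┃ ┃00000
┼───┤                    ┃* 24 25 26       ┃ ┃00000
│ + │                    ┃31*              ┃ ┃00000
┼───┤                    ┃━━━━━━━━━━━━━━━━━┛ ┗━━━━━
│ M+│                    ┃                         
┴───┘                    ┃                         
                         ┃                         
                         ┃                         
                         ┃                         
                         ┃                         
━━━━━━━━━━━━━━━━━━━━━━━━━┛                         
                                                   
                                                   


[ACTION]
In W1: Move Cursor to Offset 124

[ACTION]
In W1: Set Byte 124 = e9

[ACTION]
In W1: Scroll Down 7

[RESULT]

                                                   
━━━━━━━━━━━━━━━━━━━━━━━━━┓                         
                         ┃                   ┏━━━━━
─────────────────────────┨━━━━━━━━━━━━━━━━━┓ ┃ HexE
                        0┃get              ┃ ┠─────
┬───┐                    ┃─────────────────┨ ┃00000
│ ÷ │                    ┃ay 2030          ┃ ┃00000
┼───┤                    ┃Fr Sa Su         ┃ ┃     
│ × │                    ┃ 3  4  5         ┃ ┃     
┼───┤                    ┃10 11* 12*       ┃ ┃     
│ - │                    ┃ 17 18 19*       ┃ ┃     
┼───┤                    ┃* 24 25 26       ┃ ┃     
│ + │                    ┃31*              ┃ ┃     
┼───┤                    ┃━━━━━━━━━━━━━━━━━┛ ┗━━━━━
│ M+│                    ┃                         
┴───┘                    ┃                         
                         ┃                         
                         ┃                         
                         ┃                         
                         ┃                         
━━━━━━━━━━━━━━━━━━━━━━━━━┛                         
                                                   
                                                   


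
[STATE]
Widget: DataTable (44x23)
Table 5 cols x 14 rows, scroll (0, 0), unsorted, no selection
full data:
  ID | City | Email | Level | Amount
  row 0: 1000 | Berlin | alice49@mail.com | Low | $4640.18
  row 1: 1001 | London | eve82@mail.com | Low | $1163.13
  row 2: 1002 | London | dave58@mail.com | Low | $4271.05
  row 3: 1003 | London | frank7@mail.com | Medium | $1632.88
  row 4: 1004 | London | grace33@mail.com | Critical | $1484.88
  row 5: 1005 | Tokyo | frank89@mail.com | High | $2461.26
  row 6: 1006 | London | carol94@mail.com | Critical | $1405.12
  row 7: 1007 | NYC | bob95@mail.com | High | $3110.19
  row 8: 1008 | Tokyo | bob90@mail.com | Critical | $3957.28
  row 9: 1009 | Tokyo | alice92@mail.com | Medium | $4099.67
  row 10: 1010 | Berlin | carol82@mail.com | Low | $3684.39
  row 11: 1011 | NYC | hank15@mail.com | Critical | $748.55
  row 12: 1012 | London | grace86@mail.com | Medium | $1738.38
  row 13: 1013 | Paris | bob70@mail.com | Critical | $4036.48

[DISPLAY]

ID  │City  │Email           │Level   │Amount
────┼──────┼────────────────┼────────┼──────
1000│Berlin│alice49@mail.com│Low     │$4640.
1001│London│eve82@mail.com  │Low     │$1163.
1002│London│dave58@mail.com │Low     │$4271.
1003│London│frank7@mail.com │Medium  │$1632.
1004│London│grace33@mail.com│Critical│$1484.
1005│Tokyo │frank89@mail.com│High    │$2461.
1006│London│carol94@mail.com│Critical│$1405.
1007│NYC   │bob95@mail.com  │High    │$3110.
1008│Tokyo │bob90@mail.com  │Critical│$3957.
1009│Tokyo │alice92@mail.com│Medium  │$4099.
1010│Berlin│carol82@mail.com│Low     │$3684.
1011│NYC   │hank15@mail.com │Critical│$748.5
1012│London│grace86@mail.com│Medium  │$1738.
1013│Paris │bob70@mail.com  │Critical│$4036.
                                            
                                            
                                            
                                            
                                            
                                            
                                            


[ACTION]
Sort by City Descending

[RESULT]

ID  │City ▼│Email           │Level   │Amount
────┼──────┼────────────────┼────────┼──────
1005│Tokyo │frank89@mail.com│High    │$2461.
1008│Tokyo │bob90@mail.com  │Critical│$3957.
1009│Tokyo │alice92@mail.com│Medium  │$4099.
1013│Paris │bob70@mail.com  │Critical│$4036.
1007│NYC   │bob95@mail.com  │High    │$3110.
1011│NYC   │hank15@mail.com │Critical│$748.5
1001│London│eve82@mail.com  │Low     │$1163.
1002│London│dave58@mail.com │Low     │$4271.
1003│London│frank7@mail.com │Medium  │$1632.
1004│London│grace33@mail.com│Critical│$1484.
1006│London│carol94@mail.com│Critical│$1405.
1012│London│grace86@mail.com│Medium  │$1738.
1000│Berlin│alice49@mail.com│Low     │$4640.
1010│Berlin│carol82@mail.com│Low     │$3684.
                                            
                                            
                                            
                                            
                                            
                                            
                                            


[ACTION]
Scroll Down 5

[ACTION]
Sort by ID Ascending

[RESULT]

ID ▲│City  │Email           │Level   │Amount
────┼──────┼────────────────┼────────┼──────
1000│Berlin│alice49@mail.com│Low     │$4640.
1001│London│eve82@mail.com  │Low     │$1163.
1002│London│dave58@mail.com │Low     │$4271.
1003│London│frank7@mail.com │Medium  │$1632.
1004│London│grace33@mail.com│Critical│$1484.
1005│Tokyo │frank89@mail.com│High    │$2461.
1006│London│carol94@mail.com│Critical│$1405.
1007│NYC   │bob95@mail.com  │High    │$3110.
1008│Tokyo │bob90@mail.com  │Critical│$3957.
1009│Tokyo │alice92@mail.com│Medium  │$4099.
1010│Berlin│carol82@mail.com│Low     │$3684.
1011│NYC   │hank15@mail.com │Critical│$748.5
1012│London│grace86@mail.com│Medium  │$1738.
1013│Paris │bob70@mail.com  │Critical│$4036.
                                            
                                            
                                            
                                            
                                            
                                            
                                            


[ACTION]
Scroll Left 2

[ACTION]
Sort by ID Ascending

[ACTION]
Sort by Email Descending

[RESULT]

ID  │City  │Email          ▼│Level   │Amount
────┼──────┼────────────────┼────────┼──────
1011│NYC   │hank15@mail.com │Critical│$748.5
1012│London│grace86@mail.com│Medium  │$1738.
1004│London│grace33@mail.com│Critical│$1484.
1005│Tokyo │frank89@mail.com│High    │$2461.
1003│London│frank7@mail.com │Medium  │$1632.
1001│London│eve82@mail.com  │Low     │$1163.
1002│London│dave58@mail.com │Low     │$4271.
1006│London│carol94@mail.com│Critical│$1405.
1010│Berlin│carol82@mail.com│Low     │$3684.
1007│NYC   │bob95@mail.com  │High    │$3110.
1008│Tokyo │bob90@mail.com  │Critical│$3957.
1013│Paris │bob70@mail.com  │Critical│$4036.
1009│Tokyo │alice92@mail.com│Medium  │$4099.
1000│Berlin│alice49@mail.com│Low     │$4640.
                                            
                                            
                                            
                                            
                                            
                                            
                                            


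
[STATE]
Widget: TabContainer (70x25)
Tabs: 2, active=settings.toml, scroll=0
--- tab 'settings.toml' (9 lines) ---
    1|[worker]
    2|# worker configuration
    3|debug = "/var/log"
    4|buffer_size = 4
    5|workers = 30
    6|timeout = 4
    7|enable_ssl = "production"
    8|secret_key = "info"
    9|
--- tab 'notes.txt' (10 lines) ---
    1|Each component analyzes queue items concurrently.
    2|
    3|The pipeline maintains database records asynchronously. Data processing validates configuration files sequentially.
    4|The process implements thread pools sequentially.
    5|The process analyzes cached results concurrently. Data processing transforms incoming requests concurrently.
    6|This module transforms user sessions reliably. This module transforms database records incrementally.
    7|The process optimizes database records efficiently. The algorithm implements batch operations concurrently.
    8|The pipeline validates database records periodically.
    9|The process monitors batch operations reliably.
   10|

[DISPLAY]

[settings.toml]│ notes.txt                                            
──────────────────────────────────────────────────────────────────────
[worker]                                                              
# worker configuration                                                
debug = "/var/log"                                                    
buffer_size = 4                                                       
workers = 30                                                          
timeout = 4                                                           
enable_ssl = "production"                                             
secret_key = "info"                                                   
                                                                      
                                                                      
                                                                      
                                                                      
                                                                      
                                                                      
                                                                      
                                                                      
                                                                      
                                                                      
                                                                      
                                                                      
                                                                      
                                                                      
                                                                      


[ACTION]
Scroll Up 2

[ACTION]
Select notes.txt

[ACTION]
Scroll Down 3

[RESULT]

 settings.toml │[notes.txt]                                           
──────────────────────────────────────────────────────────────────────
The process implements thread pools sequentially.                     
The process analyzes cached results concurrently. Data processing tran
This module transforms user sessions reliably. This module transforms 
The process optimizes database records efficiently. The algorithm impl
The pipeline validates database records periodically.                 
The process monitors batch operations reliably.                       
                                                                      
                                                                      
                                                                      
                                                                      
                                                                      
                                                                      
                                                                      
                                                                      
                                                                      
                                                                      
                                                                      
                                                                      
                                                                      
                                                                      
                                                                      
                                                                      
                                                                      


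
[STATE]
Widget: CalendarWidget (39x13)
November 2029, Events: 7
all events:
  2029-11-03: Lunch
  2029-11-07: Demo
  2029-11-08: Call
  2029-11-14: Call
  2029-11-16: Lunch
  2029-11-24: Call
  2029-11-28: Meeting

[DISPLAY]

             November 2029             
Mo Tu We Th Fr Sa Su                   
          1  2  3*  4                  
 5  6  7*  8*  9 10 11                 
12 13 14* 15 16* 17 18                 
19 20 21 22 23 24* 25                  
26 27 28* 29 30                        
                                       
                                       
                                       
                                       
                                       
                                       


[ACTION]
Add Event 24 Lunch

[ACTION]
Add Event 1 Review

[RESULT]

             November 2029             
Mo Tu We Th Fr Sa Su                   
          1*  2  3*  4                 
 5  6  7*  8*  9 10 11                 
12 13 14* 15 16* 17 18                 
19 20 21 22 23 24* 25                  
26 27 28* 29 30                        
                                       
                                       
                                       
                                       
                                       
                                       


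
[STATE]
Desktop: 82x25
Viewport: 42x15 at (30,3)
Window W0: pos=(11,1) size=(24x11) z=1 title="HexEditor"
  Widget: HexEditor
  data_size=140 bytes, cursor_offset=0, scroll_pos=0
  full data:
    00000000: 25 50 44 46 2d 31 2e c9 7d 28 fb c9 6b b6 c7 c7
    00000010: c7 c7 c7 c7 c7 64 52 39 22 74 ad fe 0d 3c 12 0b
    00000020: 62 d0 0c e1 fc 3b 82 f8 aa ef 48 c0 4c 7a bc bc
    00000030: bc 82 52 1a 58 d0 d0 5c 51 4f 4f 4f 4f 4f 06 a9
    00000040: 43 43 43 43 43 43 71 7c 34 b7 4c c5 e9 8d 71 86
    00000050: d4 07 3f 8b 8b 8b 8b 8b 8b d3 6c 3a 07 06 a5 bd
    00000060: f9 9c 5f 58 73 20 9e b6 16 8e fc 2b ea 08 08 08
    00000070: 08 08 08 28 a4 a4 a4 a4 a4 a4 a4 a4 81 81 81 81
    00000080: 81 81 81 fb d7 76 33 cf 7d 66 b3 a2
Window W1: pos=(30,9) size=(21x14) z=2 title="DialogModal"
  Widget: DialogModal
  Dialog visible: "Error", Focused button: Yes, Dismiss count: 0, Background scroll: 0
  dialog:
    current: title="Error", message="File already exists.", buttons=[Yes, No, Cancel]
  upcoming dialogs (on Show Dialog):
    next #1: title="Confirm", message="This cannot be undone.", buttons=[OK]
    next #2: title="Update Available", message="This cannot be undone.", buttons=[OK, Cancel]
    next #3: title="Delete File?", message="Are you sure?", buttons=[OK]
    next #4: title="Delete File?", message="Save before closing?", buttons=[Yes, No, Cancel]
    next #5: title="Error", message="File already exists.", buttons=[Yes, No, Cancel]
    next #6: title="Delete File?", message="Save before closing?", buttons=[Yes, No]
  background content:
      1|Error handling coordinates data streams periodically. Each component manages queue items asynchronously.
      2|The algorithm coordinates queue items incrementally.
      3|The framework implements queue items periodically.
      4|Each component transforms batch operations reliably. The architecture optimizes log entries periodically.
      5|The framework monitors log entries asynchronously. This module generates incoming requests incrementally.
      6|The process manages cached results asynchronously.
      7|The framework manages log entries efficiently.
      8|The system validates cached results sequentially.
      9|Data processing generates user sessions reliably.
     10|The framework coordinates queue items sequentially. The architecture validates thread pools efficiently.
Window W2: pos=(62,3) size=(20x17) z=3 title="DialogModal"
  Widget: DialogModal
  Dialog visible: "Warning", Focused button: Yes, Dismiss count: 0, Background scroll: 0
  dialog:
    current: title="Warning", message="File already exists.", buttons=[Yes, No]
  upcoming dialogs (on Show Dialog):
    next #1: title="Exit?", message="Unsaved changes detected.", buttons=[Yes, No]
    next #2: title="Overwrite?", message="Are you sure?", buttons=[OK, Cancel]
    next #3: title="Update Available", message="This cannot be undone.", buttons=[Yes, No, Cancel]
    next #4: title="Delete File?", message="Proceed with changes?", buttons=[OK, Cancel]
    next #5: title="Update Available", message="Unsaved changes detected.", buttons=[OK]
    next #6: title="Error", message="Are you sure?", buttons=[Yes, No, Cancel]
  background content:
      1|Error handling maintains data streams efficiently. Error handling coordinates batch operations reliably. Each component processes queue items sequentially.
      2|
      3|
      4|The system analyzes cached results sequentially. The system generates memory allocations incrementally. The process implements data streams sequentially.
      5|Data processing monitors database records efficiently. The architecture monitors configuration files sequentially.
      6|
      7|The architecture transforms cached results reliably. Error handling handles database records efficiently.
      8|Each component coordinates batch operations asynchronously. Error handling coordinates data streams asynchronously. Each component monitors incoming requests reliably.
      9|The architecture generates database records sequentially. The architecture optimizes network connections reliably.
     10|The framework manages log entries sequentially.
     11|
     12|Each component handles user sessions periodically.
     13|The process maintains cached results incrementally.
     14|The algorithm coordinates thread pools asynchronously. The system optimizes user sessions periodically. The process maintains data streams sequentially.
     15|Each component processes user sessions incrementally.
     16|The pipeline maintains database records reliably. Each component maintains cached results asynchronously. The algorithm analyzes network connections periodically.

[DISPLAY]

────┨                           ┏━━━━━━━━━
 46 ┃                           ┃ DialogMo
 c7 ┃                           ┠─────────
 e1 ┃                           ┃Error han
 1a ┃                           ┃         
 43 ┃                           ┃         
┏━━━━━━━━━━━━━━━━━━━┓           ┃The syste
┃ DialogModal       ┃           ┃Da┌──────
┠───────────────────┨           ┃  │  Warn
┃Error handling coor┃           ┃Th│File a
┃The algorithm coord┃           ┃Ea│ [Yes]
┃Th┌─────────────┐le┃           ┃Th└──────
┃Ea│    Error    │an┃           ┃The frame
┃Th│File already │it┃           ┃         
┃Th│[Yes]  No   C│es┃           ┃Each comp


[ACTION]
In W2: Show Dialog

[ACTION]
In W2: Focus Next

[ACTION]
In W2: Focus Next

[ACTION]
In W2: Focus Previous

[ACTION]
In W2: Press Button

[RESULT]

────┨                           ┏━━━━━━━━━
 46 ┃                           ┃ DialogMo
 c7 ┃                           ┠─────────
 e1 ┃                           ┃Error han
 1a ┃                           ┃         
 43 ┃                           ┃         
┏━━━━━━━━━━━━━━━━━━━┓           ┃The syste
┃ DialogModal       ┃           ┃Data proc
┠───────────────────┨           ┃         
┃Error handling coor┃           ┃The archi
┃The algorithm coord┃           ┃Each comp
┃Th┌─────────────┐le┃           ┃The archi
┃Ea│    Error    │an┃           ┃The frame
┃Th│File already │it┃           ┃         
┃Th│[Yes]  No   C│es┃           ┃Each comp


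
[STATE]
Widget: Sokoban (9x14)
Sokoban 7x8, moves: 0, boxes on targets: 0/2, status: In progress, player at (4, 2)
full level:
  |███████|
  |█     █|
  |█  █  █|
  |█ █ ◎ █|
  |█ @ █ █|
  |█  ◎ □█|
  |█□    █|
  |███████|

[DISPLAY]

███████  
█     █  
█  █  █  
█ █ ◎ █  
█ @ █ █  
█  ◎ □█  
█□    █  
███████  
Moves: 0 
         
         
         
         
         


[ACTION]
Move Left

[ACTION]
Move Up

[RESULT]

███████  
█     █  
█  █  █  
█@█ ◎ █  
█   █ █  
█  ◎ □█  
█□    █  
███████  
Moves: 2 
         
         
         
         
         


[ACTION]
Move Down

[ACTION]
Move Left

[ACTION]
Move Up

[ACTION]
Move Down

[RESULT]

███████  
█     █  
█  █  █  
█ █ ◎ █  
█@  █ █  
█  ◎ □█  
█□    █  
███████  
Moves: 5 
         
         
         
         
         


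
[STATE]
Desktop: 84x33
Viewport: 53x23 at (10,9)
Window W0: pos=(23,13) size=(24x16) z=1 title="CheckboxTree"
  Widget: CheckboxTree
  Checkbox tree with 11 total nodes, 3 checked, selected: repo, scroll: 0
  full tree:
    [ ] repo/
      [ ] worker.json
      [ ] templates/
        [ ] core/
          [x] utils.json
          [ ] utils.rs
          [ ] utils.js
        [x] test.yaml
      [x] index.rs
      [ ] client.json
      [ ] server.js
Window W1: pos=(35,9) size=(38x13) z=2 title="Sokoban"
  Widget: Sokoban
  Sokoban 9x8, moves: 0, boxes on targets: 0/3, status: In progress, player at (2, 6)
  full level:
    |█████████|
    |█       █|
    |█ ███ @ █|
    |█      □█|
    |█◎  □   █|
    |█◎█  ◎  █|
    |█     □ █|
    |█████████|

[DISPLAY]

                         ┏━━━━━━━━━━━━━━━━━━━━━━━━━━━
                         ┃ Sokoban                   
                         ┠───────────────────────────
                         ┃█████████                  
             ┏━━━━━━━━━━━┃█       █                  
             ┃ CheckboxTr┃█ ███ @ █                  
             ┠───────────┃█      □█                  
             ┃>[-] repo/ ┃█◎  □   █                  
             ┃   [ ] work┃█◎█  ◎  █                  
             ┃   [-] temp┃█     □ █                  
             ┃     [-] co┃█████████                  
             ┃       [x] ┃Moves: 0  0/3              
             ┃       [ ] ┗━━━━━━━━━━━━━━━━━━━━━━━━━━━
             ┃       [ ] utils.js   ┃                
             ┃     [x] test.yaml    ┃                
             ┃   [x] index.rs       ┃                
             ┃   [ ] client.json    ┃                
             ┃   [ ] server.js      ┃                
             ┃                      ┃                
             ┗━━━━━━━━━━━━━━━━━━━━━━┛                
                                                     
                                                     
                                                     


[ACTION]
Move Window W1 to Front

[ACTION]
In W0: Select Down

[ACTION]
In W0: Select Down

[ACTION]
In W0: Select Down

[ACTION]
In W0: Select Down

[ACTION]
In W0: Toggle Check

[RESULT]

                         ┏━━━━━━━━━━━━━━━━━━━━━━━━━━━
                         ┃ Sokoban                   
                         ┠───────────────────────────
                         ┃█████████                  
             ┏━━━━━━━━━━━┃█       █                  
             ┃ CheckboxTr┃█ ███ @ █                  
             ┠───────────┃█      □█                  
             ┃ [-] repo/ ┃█◎  □   █                  
             ┃   [ ] work┃█◎█  ◎  █                  
             ┃   [-] temp┃█     □ █                  
             ┃     [ ] co┃█████████                  
             ┃>      [ ] ┃Moves: 0  0/3              
             ┃       [ ] ┗━━━━━━━━━━━━━━━━━━━━━━━━━━━
             ┃       [ ] utils.js   ┃                
             ┃     [x] test.yaml    ┃                
             ┃   [x] index.rs       ┃                
             ┃   [ ] client.json    ┃                
             ┃   [ ] server.js      ┃                
             ┃                      ┃                
             ┗━━━━━━━━━━━━━━━━━━━━━━┛                
                                                     
                                                     
                                                     


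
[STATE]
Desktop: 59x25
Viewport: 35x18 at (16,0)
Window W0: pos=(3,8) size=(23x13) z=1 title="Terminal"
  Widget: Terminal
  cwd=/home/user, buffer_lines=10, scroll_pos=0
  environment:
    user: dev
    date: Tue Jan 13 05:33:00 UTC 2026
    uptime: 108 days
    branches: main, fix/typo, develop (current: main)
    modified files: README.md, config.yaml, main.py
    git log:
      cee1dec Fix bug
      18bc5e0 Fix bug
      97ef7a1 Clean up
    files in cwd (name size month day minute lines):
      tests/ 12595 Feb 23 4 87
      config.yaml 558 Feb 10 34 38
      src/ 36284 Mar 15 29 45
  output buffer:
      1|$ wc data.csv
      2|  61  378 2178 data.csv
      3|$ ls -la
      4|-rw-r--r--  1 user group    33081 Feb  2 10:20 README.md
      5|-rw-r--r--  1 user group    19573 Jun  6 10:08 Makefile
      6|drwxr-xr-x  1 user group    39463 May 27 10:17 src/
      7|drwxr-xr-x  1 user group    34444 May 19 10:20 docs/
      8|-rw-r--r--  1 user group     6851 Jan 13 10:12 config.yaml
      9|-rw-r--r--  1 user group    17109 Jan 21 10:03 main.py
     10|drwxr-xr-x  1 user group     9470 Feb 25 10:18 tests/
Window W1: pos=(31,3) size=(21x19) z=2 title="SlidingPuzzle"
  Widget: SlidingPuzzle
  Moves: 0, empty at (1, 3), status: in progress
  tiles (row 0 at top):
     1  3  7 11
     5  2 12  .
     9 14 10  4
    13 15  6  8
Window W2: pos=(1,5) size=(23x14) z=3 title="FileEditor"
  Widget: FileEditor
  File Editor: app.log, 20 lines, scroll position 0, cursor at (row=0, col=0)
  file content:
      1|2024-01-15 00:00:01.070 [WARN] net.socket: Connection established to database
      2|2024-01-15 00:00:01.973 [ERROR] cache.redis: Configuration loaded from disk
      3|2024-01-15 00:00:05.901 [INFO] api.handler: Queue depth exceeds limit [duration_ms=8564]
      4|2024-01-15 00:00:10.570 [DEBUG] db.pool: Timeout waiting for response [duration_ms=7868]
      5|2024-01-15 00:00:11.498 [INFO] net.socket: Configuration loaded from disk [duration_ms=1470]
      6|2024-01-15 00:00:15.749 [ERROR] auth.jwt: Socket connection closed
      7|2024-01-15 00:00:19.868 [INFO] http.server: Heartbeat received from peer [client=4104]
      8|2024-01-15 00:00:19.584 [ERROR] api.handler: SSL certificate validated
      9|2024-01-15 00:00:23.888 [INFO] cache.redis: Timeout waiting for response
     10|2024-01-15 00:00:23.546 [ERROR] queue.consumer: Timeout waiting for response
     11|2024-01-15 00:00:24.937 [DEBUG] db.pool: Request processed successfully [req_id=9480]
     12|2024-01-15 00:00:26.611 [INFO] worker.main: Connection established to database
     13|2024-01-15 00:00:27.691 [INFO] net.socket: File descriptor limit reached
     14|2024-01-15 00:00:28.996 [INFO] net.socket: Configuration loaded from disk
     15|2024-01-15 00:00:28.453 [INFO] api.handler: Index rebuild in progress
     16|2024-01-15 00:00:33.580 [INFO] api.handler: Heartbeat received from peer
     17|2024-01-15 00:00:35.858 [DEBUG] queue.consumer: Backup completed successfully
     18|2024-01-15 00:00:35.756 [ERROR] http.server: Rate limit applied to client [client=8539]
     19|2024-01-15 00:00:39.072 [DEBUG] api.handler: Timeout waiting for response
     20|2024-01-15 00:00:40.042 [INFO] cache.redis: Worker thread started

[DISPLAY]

                                   
                                   
                                   
               ┏━━━━━━━━━━━━━━━━━━━
               ┃ SlidingPuzzle     
━━━━━━━┓       ┠───────────────────
       ┃       ┃┌────┬────┬────┬───
───────┨       ┃│  1 │  3 │  7 │ 11
00:01.▲┃━┓     ┃├────┼────┼────┼───
00:01.█┃ ┃     ┃│  5 │  2 │ 12 │   
00:05.░┃─┨     ┃├────┼────┼────┼───
00:10.░┃ ┃     ┃│  9 │ 14 │ 10 │  4
00:11.░┃c┃     ┃├────┼────┼────┼───
00:15.░┃ ┃     ┃│ 13 │ 15 │  6 │  8
00:19.░┃r┃     ┃└────┴────┴────┴───
00:19.░┃r┃     ┃Moves: 0           
00:23.░┃r┃     ┃                   
00:23.▼┃r┃     ┃                   


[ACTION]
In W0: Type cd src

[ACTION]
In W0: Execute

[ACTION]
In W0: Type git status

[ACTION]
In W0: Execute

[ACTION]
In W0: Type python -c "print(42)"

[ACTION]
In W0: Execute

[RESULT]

                                   
                                   
                                   
               ┏━━━━━━━━━━━━━━━━━━━
               ┃ SlidingPuzzle     
━━━━━━━┓       ┠───────────────────
       ┃       ┃┌────┬────┬────┬───
───────┨       ┃│  1 │  3 │  7 │ 11
00:01.▲┃━┓     ┃├────┼────┼────┼───
00:01.█┃ ┃     ┃│  5 │  2 │ 12 │   
00:05.░┃─┨     ┃├────┼────┼────┼───
00:10.░┃ ┃     ┃│  9 │ 14 │ 10 │  4
00:11.░┃o┃     ┃├────┼────┼────┼───
00:15.░┃ ┃     ┃│ 13 │ 15 │  6 │  8
00:19.░┃R┃     ┃└────┴────┴────┴───
00:19.░┃c┃     ┃Moves: 0           
00:23.░┃m┃     ┃                   
00:23.▼┃2┃     ┃                   


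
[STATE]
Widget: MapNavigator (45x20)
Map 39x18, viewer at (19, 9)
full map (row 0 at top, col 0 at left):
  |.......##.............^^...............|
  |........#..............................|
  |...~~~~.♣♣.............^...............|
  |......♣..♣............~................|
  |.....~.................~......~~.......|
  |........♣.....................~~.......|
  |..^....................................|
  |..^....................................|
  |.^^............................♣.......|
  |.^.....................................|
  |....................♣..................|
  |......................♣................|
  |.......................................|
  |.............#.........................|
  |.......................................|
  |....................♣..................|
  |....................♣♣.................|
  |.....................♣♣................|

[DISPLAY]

                                             
   .......##.............^^...............   
   ........#..............................   
   ...~~~~.♣♣.............^...............   
   ......♣..♣............~................   
   .....~.................~......~~.......   
   ........♣.....................~~.......   
   ..^....................................   
   ..^....................................   
   .^^............................♣.......   
   .^.................@...................   
   ....................♣..................   
   ......................♣................   
   .......................................   
   .............#.........................   
   .......................................   
   ....................♣..................   
   ....................♣♣.................   
   .....................♣♣................   
                                             


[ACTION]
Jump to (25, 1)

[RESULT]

                                             
                                             
                                             
                                             
                                             
                                             
                                             
                                             
                                             
....##.............^^...............         
.....#................@.............         
~~~~.♣♣.............^...............         
...♣..♣............~................         
..~.................~......~~.......         
.....♣.....................~~.......         
....................................         
....................................         
............................♣.......         
....................................         
.................♣..................         


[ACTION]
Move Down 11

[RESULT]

~~~~.♣♣.............^...............         
...♣..♣............~................         
..~.................~......~~.......         
.....♣.....................~~.......         
....................................         
....................................         
............................♣.......         
....................................         
.................♣..................         
...................♣................         
......................@.............         
..........#.........................         
....................................         
.................♣..................         
.................♣♣.................         
..................♣♣................         
                                             
                                             
                                             
                                             


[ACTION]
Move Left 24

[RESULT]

                     ...~~~~.♣♣.............^
                     ......♣..♣............~.
                     .....~.................~
                     ........♣...............
                     ..^.....................
                     ..^.....................
                     .^^.....................
                     .^......................
                     ....................♣...
                     ......................♣.
                     .@......................
                     .............#..........
                     ........................
                     ....................♣...
                     ....................♣♣..
                     .....................♣♣.
                                             
                                             
                                             
                                             


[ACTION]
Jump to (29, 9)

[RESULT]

                                             
##.............^^...............             
.#..............................             
.♣♣.............^...............             
..♣............~................             
................~......~~.......             
.♣.....................~~.......             
................................             
................................             
........................♣.......             
......................@.........             
.............♣..................             
...............♣................             
................................             
......#.........................             
................................             
.............♣..................             
.............♣♣.................             
..............♣♣................             
                                             
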